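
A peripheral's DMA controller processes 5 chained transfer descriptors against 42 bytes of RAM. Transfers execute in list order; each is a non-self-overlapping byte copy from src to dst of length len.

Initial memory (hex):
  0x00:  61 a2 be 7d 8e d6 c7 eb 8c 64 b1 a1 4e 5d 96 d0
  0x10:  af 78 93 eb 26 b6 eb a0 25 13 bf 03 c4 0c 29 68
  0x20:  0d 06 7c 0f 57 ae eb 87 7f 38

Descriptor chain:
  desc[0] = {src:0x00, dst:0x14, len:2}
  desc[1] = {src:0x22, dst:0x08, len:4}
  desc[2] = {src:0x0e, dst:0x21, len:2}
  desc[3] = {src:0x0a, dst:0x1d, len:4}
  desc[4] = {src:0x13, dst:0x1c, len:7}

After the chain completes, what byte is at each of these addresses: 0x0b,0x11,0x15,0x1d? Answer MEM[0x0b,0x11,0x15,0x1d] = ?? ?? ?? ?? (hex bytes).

#0 dst[0x14+2] := {0x61,0xa2}
#1 dst[0x08+4] := {0x7c,0x0f,0x57,0xae}
#2 dst[0x21+2] := {0x96,0xd0}
#3 dst[0x1d+4] := {0x57,0xae,0x4e,0x5d}
#4 dst[0x1c+7] := {0xeb,0x61,0xa2,0xeb,0xa0,0x25,0x13}
query mem[0x0b]=0xae, mem[0x11]=0x78, mem[0x15]=0xa2, mem[0x1d]=0x61

MEM[0x0b,0x11,0x15,0x1d] = ae 78 a2 61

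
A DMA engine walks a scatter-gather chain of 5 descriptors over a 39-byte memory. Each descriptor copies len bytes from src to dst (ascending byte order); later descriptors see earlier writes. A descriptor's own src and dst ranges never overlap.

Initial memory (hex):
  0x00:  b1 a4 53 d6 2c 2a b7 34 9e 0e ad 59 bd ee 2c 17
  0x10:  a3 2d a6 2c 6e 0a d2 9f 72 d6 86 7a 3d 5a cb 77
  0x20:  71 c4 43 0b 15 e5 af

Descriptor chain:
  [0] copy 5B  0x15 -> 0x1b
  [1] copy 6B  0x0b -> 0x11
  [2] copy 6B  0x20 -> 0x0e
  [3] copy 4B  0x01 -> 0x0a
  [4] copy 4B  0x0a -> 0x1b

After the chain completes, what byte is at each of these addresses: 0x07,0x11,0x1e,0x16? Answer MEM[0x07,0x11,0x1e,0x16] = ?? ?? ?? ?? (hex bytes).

  after D0: wrote 5B at 0x1b = 0ad29f72d6
  after D1: wrote 6B at 0x11 = 59bdee2c17a3
  after D2: wrote 6B at 0x0e = 71c4430b15e5
  after D3: wrote 4B at 0x0a = a453d62c
  after D4: wrote 4B at 0x1b = a453d62c
query mem[0x07]=0x34, mem[0x11]=0x0b, mem[0x1e]=0x2c, mem[0x16]=0xa3

MEM[0x07,0x11,0x1e,0x16] = 34 0b 2c a3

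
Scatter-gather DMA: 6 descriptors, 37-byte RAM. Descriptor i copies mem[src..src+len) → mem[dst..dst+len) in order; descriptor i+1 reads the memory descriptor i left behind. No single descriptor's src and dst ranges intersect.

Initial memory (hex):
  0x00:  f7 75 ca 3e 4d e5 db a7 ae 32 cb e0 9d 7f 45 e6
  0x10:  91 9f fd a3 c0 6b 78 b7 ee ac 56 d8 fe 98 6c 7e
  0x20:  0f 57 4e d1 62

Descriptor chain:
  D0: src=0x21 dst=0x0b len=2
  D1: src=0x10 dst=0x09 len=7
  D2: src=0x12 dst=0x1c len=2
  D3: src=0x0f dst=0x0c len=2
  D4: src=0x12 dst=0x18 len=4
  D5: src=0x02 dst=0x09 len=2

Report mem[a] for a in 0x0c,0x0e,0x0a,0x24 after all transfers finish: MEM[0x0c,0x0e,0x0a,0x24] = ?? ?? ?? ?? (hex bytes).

MEM[0x0c,0x0e,0x0a,0x24] = 78 6b 3e 62

[0] 0x21->0x0b len=2 : 57 4e
[1] 0x10->0x09 len=7 : 91 9f fd a3 c0 6b 78
[2] 0x12->0x1c len=2 : fd a3
[3] 0x0f->0x0c len=2 : 78 91
[4] 0x12->0x18 len=4 : fd a3 c0 6b
[5] 0x02->0x09 len=2 : ca 3e
query mem[0x0c]=0x78, mem[0x0e]=0x6b, mem[0x0a]=0x3e, mem[0x24]=0x62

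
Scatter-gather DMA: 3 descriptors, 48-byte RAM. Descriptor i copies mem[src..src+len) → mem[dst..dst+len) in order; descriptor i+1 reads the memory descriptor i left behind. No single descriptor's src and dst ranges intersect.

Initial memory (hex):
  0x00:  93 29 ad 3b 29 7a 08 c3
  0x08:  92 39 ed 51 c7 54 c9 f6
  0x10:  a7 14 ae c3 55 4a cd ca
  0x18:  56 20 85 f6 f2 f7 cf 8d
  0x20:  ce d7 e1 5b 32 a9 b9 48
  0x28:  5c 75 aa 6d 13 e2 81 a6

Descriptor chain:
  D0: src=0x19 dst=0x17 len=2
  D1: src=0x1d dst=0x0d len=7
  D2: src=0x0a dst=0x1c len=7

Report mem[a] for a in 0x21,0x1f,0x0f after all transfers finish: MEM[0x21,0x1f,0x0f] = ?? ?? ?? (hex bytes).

MEM[0x21,0x1f,0x0f] = 8d f7 8d

D0: mem[0x17..0x18] <- [20 85]
D1: mem[0x0d..0x13] <- [f7 cf 8d ce d7 e1 5b]
D2: mem[0x1c..0x22] <- [ed 51 c7 f7 cf 8d ce]
query mem[0x21]=0x8d, mem[0x1f]=0xf7, mem[0x0f]=0x8d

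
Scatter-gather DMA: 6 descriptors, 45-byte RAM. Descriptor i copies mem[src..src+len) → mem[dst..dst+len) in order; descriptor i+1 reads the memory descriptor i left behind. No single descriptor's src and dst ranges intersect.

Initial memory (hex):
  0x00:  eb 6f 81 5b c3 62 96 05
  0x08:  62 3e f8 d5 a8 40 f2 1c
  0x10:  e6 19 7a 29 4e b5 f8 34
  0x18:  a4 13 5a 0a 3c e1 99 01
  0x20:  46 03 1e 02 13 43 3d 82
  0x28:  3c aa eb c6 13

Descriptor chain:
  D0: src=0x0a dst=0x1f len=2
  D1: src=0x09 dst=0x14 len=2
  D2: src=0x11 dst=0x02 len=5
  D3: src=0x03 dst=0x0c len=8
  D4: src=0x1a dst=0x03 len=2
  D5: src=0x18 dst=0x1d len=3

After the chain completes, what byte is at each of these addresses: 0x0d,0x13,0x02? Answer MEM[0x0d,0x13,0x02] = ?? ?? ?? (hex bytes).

[0] 0x0a->0x1f len=2 : f8 d5
[1] 0x09->0x14 len=2 : 3e f8
[2] 0x11->0x02 len=5 : 19 7a 29 3e f8
[3] 0x03->0x0c len=8 : 7a 29 3e f8 05 62 3e f8
[4] 0x1a->0x03 len=2 : 5a 0a
[5] 0x18->0x1d len=3 : a4 13 5a
query mem[0x0d]=0x29, mem[0x13]=0xf8, mem[0x02]=0x19

MEM[0x0d,0x13,0x02] = 29 f8 19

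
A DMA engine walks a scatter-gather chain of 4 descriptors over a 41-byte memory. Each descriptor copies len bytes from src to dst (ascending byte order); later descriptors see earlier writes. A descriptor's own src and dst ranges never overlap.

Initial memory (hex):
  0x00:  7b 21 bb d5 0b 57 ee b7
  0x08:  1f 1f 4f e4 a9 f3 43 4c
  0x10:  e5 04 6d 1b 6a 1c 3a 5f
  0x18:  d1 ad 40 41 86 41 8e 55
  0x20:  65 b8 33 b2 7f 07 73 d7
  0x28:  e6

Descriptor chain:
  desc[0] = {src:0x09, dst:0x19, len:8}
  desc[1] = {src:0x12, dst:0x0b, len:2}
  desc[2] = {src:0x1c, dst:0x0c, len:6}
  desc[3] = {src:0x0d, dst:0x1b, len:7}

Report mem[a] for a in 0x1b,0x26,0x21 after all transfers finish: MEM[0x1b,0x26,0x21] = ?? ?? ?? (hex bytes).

MEM[0x1b,0x26,0x21] = f3 73 1b

  after D0: wrote 8B at 0x19 = 1f4fe4a9f3434ce5
  after D1: wrote 2B at 0x0b = 6d1b
  after D2: wrote 6B at 0x0c = a9f3434ce5b8
  after D3: wrote 7B at 0x1b = f3434ce5b86d1b
query mem[0x1b]=0xf3, mem[0x26]=0x73, mem[0x21]=0x1b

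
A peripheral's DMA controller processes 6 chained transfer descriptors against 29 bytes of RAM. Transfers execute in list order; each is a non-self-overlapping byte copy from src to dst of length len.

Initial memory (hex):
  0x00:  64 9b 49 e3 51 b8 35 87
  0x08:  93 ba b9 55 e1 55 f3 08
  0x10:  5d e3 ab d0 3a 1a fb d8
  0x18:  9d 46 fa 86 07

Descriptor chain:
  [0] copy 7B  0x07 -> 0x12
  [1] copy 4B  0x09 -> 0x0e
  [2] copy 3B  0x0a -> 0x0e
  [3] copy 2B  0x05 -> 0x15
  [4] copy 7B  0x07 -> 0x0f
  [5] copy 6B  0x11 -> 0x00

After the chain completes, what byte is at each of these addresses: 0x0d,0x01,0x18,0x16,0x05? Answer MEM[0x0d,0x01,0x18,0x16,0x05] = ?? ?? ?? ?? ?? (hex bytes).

  after D0: wrote 7B at 0x12 = 8793bab955e155
  after D1: wrote 4B at 0x0e = bab955e1
  after D2: wrote 3B at 0x0e = b955e1
  after D3: wrote 2B at 0x15 = b835
  after D4: wrote 7B at 0x0f = 8793bab955e155
  after D5: wrote 6B at 0x00 = bab955e15535
query mem[0x0d]=0x55, mem[0x01]=0xb9, mem[0x18]=0x55, mem[0x16]=0x35, mem[0x05]=0x35

MEM[0x0d,0x01,0x18,0x16,0x05] = 55 b9 55 35 35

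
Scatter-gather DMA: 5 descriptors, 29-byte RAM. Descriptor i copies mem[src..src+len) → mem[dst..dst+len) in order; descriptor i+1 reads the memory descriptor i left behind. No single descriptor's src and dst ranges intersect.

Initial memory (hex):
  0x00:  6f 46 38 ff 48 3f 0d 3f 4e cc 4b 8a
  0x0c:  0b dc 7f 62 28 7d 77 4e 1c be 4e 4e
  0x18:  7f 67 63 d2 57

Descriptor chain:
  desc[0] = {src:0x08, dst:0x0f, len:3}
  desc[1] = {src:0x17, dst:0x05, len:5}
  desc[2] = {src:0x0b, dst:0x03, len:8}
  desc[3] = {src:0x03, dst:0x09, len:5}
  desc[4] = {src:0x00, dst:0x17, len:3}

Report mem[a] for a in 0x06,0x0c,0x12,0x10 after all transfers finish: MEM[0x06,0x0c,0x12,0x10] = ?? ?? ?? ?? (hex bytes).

MEM[0x06,0x0c,0x12,0x10] = 7f 7f 77 cc

[0] 0x08->0x0f len=3 : 4e cc 4b
[1] 0x17->0x05 len=5 : 4e 7f 67 63 d2
[2] 0x0b->0x03 len=8 : 8a 0b dc 7f 4e cc 4b 77
[3] 0x03->0x09 len=5 : 8a 0b dc 7f 4e
[4] 0x00->0x17 len=3 : 6f 46 38
query mem[0x06]=0x7f, mem[0x0c]=0x7f, mem[0x12]=0x77, mem[0x10]=0xcc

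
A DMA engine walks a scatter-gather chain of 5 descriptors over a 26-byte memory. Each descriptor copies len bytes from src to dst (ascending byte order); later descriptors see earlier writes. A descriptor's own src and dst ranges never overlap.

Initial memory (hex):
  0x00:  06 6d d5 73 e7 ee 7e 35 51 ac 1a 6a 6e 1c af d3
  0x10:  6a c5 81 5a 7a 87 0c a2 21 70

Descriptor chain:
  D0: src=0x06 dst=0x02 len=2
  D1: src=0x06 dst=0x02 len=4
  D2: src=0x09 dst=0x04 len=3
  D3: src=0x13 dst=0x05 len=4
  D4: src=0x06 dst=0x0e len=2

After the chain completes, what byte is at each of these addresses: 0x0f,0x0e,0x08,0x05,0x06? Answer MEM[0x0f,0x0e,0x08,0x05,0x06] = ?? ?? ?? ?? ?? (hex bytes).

MEM[0x0f,0x0e,0x08,0x05,0x06] = 87 7a 0c 5a 7a

[0] 0x06->0x02 len=2 : 7e 35
[1] 0x06->0x02 len=4 : 7e 35 51 ac
[2] 0x09->0x04 len=3 : ac 1a 6a
[3] 0x13->0x05 len=4 : 5a 7a 87 0c
[4] 0x06->0x0e len=2 : 7a 87
query mem[0x0f]=0x87, mem[0x0e]=0x7a, mem[0x08]=0x0c, mem[0x05]=0x5a, mem[0x06]=0x7a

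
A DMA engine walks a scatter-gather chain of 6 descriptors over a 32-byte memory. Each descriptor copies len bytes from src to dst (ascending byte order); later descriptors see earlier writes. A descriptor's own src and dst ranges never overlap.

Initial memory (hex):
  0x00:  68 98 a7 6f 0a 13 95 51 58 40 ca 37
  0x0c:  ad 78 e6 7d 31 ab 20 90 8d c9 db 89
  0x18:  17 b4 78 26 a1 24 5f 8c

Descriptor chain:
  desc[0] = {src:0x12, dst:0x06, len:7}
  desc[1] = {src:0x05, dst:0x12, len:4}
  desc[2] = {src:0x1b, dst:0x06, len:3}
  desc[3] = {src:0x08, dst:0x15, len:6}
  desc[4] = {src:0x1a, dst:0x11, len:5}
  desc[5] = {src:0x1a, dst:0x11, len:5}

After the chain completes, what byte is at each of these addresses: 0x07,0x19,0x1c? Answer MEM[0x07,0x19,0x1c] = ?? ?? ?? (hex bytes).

[0] 0x12->0x06 len=7 : 20 90 8d c9 db 89 17
[1] 0x05->0x12 len=4 : 13 20 90 8d
[2] 0x1b->0x06 len=3 : 26 a1 24
[3] 0x08->0x15 len=6 : 24 c9 db 89 17 78
[4] 0x1a->0x11 len=5 : 78 26 a1 24 5f
[5] 0x1a->0x11 len=5 : 78 26 a1 24 5f
query mem[0x07]=0xa1, mem[0x19]=0x17, mem[0x1c]=0xa1

MEM[0x07,0x19,0x1c] = a1 17 a1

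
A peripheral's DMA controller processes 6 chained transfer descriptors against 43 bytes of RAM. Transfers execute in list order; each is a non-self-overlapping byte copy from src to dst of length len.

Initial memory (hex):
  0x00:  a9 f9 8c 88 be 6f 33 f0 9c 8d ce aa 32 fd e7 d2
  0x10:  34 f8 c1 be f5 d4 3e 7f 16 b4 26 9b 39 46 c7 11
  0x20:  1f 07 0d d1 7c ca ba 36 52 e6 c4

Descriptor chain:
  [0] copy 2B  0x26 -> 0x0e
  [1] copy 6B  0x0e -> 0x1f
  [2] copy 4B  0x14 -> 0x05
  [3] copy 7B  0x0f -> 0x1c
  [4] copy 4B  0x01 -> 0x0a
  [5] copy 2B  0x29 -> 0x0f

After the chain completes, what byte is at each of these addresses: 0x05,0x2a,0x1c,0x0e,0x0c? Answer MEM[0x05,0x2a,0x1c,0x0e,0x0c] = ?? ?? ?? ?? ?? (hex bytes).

MEM[0x05,0x2a,0x1c,0x0e,0x0c] = f5 c4 36 ba 88

[0] 0x26->0x0e len=2 : ba 36
[1] 0x0e->0x1f len=6 : ba 36 34 f8 c1 be
[2] 0x14->0x05 len=4 : f5 d4 3e 7f
[3] 0x0f->0x1c len=7 : 36 34 f8 c1 be f5 d4
[4] 0x01->0x0a len=4 : f9 8c 88 be
[5] 0x29->0x0f len=2 : e6 c4
query mem[0x05]=0xf5, mem[0x2a]=0xc4, mem[0x1c]=0x36, mem[0x0e]=0xba, mem[0x0c]=0x88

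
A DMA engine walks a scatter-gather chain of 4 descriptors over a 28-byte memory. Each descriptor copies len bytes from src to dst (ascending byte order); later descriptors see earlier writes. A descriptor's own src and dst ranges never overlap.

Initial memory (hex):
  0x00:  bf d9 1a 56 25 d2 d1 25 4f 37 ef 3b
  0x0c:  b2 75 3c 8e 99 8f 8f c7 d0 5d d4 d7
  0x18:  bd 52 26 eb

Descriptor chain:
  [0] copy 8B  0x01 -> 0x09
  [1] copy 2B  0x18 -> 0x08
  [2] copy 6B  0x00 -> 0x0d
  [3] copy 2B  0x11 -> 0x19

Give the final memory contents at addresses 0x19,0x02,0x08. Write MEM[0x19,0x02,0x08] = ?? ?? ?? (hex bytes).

MEM[0x19,0x02,0x08] = 25 1a bd

#0 dst[0x09+8] := {0xd9,0x1a,0x56,0x25,0xd2,0xd1,0x25,0x4f}
#1 dst[0x08+2] := {0xbd,0x52}
#2 dst[0x0d+6] := {0xbf,0xd9,0x1a,0x56,0x25,0xd2}
#3 dst[0x19+2] := {0x25,0xd2}
query mem[0x19]=0x25, mem[0x02]=0x1a, mem[0x08]=0xbd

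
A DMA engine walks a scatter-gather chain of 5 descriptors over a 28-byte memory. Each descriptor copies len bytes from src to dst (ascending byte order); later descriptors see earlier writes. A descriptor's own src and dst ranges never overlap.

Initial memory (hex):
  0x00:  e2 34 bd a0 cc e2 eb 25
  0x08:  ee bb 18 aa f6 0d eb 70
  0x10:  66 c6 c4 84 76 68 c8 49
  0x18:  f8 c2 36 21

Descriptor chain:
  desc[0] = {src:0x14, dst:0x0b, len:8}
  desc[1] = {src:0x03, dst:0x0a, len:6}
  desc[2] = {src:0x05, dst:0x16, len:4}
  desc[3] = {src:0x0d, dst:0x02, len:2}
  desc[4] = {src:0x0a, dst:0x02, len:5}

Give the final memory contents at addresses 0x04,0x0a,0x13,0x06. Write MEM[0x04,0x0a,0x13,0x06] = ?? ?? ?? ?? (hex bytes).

MEM[0x04,0x0a,0x13,0x06] = e2 a0 84 25

D0: mem[0x0b..0x12] <- [76 68 c8 49 f8 c2 36 21]
D1: mem[0x0a..0x0f] <- [a0 cc e2 eb 25 ee]
D2: mem[0x16..0x19] <- [e2 eb 25 ee]
D3: mem[0x02..0x03] <- [eb 25]
D4: mem[0x02..0x06] <- [a0 cc e2 eb 25]
query mem[0x04]=0xe2, mem[0x0a]=0xa0, mem[0x13]=0x84, mem[0x06]=0x25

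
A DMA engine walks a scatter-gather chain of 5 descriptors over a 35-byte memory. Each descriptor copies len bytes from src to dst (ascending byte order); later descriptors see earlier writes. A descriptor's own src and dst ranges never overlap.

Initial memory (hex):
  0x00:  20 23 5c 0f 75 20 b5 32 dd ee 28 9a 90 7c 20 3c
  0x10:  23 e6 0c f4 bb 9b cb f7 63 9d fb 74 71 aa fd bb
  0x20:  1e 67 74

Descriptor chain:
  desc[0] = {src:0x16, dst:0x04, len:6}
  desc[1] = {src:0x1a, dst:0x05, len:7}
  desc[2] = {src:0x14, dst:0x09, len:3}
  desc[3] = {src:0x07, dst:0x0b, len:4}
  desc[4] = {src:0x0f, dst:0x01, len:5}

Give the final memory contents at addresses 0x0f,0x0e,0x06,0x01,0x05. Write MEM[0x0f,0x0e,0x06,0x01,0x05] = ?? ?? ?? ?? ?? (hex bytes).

MEM[0x0f,0x0e,0x06,0x01,0x05] = 3c 9b 74 3c f4

[0] 0x16->0x04 len=6 : cb f7 63 9d fb 74
[1] 0x1a->0x05 len=7 : fb 74 71 aa fd bb 1e
[2] 0x14->0x09 len=3 : bb 9b cb
[3] 0x07->0x0b len=4 : 71 aa bb 9b
[4] 0x0f->0x01 len=5 : 3c 23 e6 0c f4
query mem[0x0f]=0x3c, mem[0x0e]=0x9b, mem[0x06]=0x74, mem[0x01]=0x3c, mem[0x05]=0xf4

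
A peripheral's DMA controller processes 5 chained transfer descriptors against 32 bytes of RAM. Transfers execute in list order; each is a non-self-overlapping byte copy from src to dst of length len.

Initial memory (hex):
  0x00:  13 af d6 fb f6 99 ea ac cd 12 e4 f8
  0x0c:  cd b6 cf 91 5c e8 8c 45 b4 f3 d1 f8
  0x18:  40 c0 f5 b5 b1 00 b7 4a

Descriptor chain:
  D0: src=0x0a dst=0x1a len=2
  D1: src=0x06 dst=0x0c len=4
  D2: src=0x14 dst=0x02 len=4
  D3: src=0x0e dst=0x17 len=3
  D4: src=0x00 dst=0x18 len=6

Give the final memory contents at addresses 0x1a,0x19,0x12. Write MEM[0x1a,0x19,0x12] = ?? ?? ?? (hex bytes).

#0 dst[0x1a+2] := {0xe4,0xf8}
#1 dst[0x0c+4] := {0xea,0xac,0xcd,0x12}
#2 dst[0x02+4] := {0xb4,0xf3,0xd1,0xf8}
#3 dst[0x17+3] := {0xcd,0x12,0x5c}
#4 dst[0x18+6] := {0x13,0xaf,0xb4,0xf3,0xd1,0xf8}
query mem[0x1a]=0xb4, mem[0x19]=0xaf, mem[0x12]=0x8c

MEM[0x1a,0x19,0x12] = b4 af 8c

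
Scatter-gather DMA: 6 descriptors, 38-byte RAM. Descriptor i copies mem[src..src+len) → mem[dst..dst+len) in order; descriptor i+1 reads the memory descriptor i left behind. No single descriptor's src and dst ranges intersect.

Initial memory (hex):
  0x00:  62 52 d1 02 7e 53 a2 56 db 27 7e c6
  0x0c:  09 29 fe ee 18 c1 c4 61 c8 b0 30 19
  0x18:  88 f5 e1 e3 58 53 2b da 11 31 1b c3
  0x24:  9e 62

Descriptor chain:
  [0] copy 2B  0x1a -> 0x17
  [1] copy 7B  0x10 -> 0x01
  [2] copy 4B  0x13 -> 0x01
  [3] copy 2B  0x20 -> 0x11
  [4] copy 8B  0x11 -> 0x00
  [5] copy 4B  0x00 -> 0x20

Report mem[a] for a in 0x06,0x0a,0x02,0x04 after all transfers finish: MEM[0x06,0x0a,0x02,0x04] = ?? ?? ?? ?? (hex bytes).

MEM[0x06,0x0a,0x02,0x04] = e1 7e 61 b0

[0] 0x1a->0x17 len=2 : e1 e3
[1] 0x10->0x01 len=7 : 18 c1 c4 61 c8 b0 30
[2] 0x13->0x01 len=4 : 61 c8 b0 30
[3] 0x20->0x11 len=2 : 11 31
[4] 0x11->0x00 len=8 : 11 31 61 c8 b0 30 e1 e3
[5] 0x00->0x20 len=4 : 11 31 61 c8
query mem[0x06]=0xe1, mem[0x0a]=0x7e, mem[0x02]=0x61, mem[0x04]=0xb0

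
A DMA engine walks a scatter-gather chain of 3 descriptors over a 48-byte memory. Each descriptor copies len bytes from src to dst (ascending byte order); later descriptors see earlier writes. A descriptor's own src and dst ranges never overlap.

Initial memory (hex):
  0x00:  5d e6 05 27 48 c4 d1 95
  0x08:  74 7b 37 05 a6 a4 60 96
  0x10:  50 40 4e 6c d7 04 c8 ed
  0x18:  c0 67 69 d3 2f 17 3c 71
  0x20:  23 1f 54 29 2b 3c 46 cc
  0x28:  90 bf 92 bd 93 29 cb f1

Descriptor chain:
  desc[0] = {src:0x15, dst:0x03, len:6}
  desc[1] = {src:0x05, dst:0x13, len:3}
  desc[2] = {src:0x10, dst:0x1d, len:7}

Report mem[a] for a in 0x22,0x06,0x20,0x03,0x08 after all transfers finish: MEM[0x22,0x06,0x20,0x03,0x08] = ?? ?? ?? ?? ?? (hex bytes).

MEM[0x22,0x06,0x20,0x03,0x08] = 67 c0 ed 04 69

D0: mem[0x03..0x08] <- [04 c8 ed c0 67 69]
D1: mem[0x13..0x15] <- [ed c0 67]
D2: mem[0x1d..0x23] <- [50 40 4e ed c0 67 c8]
query mem[0x22]=0x67, mem[0x06]=0xc0, mem[0x20]=0xed, mem[0x03]=0x04, mem[0x08]=0x69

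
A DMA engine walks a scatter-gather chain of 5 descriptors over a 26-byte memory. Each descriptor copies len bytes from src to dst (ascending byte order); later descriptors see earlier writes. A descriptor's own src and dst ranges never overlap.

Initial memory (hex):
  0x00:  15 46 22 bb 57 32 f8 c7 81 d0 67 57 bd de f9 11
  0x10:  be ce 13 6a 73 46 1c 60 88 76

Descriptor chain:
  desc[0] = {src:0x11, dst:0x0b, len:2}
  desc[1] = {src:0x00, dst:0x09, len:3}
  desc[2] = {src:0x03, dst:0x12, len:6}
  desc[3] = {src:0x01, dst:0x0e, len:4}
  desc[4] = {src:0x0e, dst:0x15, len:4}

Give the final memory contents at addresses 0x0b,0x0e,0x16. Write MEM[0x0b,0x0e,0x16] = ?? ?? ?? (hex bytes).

MEM[0x0b,0x0e,0x16] = 22 46 22

[0] 0x11->0x0b len=2 : ce 13
[1] 0x00->0x09 len=3 : 15 46 22
[2] 0x03->0x12 len=6 : bb 57 32 f8 c7 81
[3] 0x01->0x0e len=4 : 46 22 bb 57
[4] 0x0e->0x15 len=4 : 46 22 bb 57
query mem[0x0b]=0x22, mem[0x0e]=0x46, mem[0x16]=0x22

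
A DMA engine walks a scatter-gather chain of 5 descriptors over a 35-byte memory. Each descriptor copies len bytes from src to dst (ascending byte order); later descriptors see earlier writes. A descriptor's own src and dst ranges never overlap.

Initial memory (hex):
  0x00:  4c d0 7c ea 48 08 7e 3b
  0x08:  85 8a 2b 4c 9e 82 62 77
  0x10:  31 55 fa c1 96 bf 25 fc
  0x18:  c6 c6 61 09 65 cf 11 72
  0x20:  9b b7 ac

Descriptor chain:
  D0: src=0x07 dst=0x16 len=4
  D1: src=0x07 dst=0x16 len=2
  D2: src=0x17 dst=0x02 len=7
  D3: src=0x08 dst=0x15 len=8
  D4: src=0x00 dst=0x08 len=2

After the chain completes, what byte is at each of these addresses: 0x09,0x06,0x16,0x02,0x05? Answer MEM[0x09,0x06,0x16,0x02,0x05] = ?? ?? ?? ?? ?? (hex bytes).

D0: mem[0x16..0x19] <- [3b 85 8a 2b]
D1: mem[0x16..0x17] <- [3b 85]
D2: mem[0x02..0x08] <- [85 8a 2b 61 09 65 cf]
D3: mem[0x15..0x1c] <- [cf 8a 2b 4c 9e 82 62 77]
D4: mem[0x08..0x09] <- [4c d0]
query mem[0x09]=0xd0, mem[0x06]=0x09, mem[0x16]=0x8a, mem[0x02]=0x85, mem[0x05]=0x61

MEM[0x09,0x06,0x16,0x02,0x05] = d0 09 8a 85 61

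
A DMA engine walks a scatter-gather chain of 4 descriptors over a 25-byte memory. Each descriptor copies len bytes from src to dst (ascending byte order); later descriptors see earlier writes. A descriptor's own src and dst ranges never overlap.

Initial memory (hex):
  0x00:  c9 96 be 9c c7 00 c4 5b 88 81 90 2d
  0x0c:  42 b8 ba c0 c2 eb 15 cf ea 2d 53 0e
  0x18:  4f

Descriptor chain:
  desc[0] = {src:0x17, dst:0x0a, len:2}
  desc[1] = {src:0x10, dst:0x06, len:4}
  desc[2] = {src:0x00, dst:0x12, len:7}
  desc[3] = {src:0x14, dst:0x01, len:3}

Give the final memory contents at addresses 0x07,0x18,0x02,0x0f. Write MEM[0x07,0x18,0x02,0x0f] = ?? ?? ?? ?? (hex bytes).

MEM[0x07,0x18,0x02,0x0f] = eb c2 9c c0

  after D0: wrote 2B at 0x0a = 0e4f
  after D1: wrote 4B at 0x06 = c2eb15cf
  after D2: wrote 7B at 0x12 = c996be9cc700c2
  after D3: wrote 3B at 0x01 = be9cc7
query mem[0x07]=0xeb, mem[0x18]=0xc2, mem[0x02]=0x9c, mem[0x0f]=0xc0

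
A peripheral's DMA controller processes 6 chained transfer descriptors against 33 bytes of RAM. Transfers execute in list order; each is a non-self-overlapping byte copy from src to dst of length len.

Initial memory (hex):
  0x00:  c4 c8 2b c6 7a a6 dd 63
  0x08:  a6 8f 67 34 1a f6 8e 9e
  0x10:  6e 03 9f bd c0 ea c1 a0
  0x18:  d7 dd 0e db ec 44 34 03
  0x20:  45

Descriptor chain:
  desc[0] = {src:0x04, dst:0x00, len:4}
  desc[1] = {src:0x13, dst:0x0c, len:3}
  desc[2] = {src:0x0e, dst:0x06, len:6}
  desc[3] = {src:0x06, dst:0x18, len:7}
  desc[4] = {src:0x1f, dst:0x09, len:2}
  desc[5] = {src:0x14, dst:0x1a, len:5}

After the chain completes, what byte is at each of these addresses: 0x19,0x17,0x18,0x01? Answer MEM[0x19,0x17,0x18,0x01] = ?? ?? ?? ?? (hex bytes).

D0: mem[0x00..0x03] <- [7a a6 dd 63]
D1: mem[0x0c..0x0e] <- [bd c0 ea]
D2: mem[0x06..0x0b] <- [ea 9e 6e 03 9f bd]
D3: mem[0x18..0x1e] <- [ea 9e 6e 03 9f bd bd]
D4: mem[0x09..0x0a] <- [03 45]
D5: mem[0x1a..0x1e] <- [c0 ea c1 a0 ea]
query mem[0x19]=0x9e, mem[0x17]=0xa0, mem[0x18]=0xea, mem[0x01]=0xa6

MEM[0x19,0x17,0x18,0x01] = 9e a0 ea a6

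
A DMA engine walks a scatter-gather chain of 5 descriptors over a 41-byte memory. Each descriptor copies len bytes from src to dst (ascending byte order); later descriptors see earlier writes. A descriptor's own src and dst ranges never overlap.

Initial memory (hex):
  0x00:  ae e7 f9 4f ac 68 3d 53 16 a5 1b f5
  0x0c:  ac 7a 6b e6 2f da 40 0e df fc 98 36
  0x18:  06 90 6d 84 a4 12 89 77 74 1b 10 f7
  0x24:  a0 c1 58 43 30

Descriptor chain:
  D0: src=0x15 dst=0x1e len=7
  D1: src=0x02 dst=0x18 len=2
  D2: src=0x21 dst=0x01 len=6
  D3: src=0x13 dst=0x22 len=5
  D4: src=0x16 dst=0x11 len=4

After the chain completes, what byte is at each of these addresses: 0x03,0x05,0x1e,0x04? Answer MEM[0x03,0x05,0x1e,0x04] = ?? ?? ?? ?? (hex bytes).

MEM[0x03,0x05,0x1e,0x04] = 6d c1 fc 84

D0: mem[0x1e..0x24] <- [fc 98 36 06 90 6d 84]
D1: mem[0x18..0x19] <- [f9 4f]
D2: mem[0x01..0x06] <- [06 90 6d 84 c1 58]
D3: mem[0x22..0x26] <- [0e df fc 98 36]
D4: mem[0x11..0x14] <- [98 36 f9 4f]
query mem[0x03]=0x6d, mem[0x05]=0xc1, mem[0x1e]=0xfc, mem[0x04]=0x84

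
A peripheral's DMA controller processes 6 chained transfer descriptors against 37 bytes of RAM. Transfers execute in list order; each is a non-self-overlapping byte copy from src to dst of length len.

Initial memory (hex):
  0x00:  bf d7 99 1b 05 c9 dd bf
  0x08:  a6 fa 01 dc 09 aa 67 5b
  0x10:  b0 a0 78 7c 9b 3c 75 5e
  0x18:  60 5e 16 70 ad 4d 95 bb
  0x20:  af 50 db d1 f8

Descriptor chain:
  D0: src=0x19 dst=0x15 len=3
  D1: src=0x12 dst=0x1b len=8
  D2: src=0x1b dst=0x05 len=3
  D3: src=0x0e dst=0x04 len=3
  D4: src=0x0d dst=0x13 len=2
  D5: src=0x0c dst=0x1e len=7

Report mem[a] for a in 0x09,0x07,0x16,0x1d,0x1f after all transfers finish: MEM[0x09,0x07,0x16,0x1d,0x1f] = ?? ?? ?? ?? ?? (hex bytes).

MEM[0x09,0x07,0x16,0x1d,0x1f] = fa 9b 16 9b aa

[0] 0x19->0x15 len=3 : 5e 16 70
[1] 0x12->0x1b len=8 : 78 7c 9b 5e 16 70 60 5e
[2] 0x1b->0x05 len=3 : 78 7c 9b
[3] 0x0e->0x04 len=3 : 67 5b b0
[4] 0x0d->0x13 len=2 : aa 67
[5] 0x0c->0x1e len=7 : 09 aa 67 5b b0 a0 78
query mem[0x09]=0xfa, mem[0x07]=0x9b, mem[0x16]=0x16, mem[0x1d]=0x9b, mem[0x1f]=0xaa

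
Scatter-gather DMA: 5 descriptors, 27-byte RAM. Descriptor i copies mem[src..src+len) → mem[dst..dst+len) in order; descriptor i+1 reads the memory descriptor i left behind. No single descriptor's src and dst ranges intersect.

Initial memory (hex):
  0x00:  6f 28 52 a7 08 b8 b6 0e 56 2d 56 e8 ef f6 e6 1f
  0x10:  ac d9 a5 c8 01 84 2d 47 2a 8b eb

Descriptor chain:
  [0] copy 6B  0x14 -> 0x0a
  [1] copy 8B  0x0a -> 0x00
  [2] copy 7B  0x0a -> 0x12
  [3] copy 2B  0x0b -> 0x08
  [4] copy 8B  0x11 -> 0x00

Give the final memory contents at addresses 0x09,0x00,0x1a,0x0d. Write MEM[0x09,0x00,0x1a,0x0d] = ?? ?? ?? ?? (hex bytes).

MEM[0x09,0x00,0x1a,0x0d] = 2d d9 eb 47

[0] 0x14->0x0a len=6 : 01 84 2d 47 2a 8b
[1] 0x0a->0x00 len=8 : 01 84 2d 47 2a 8b ac d9
[2] 0x0a->0x12 len=7 : 01 84 2d 47 2a 8b ac
[3] 0x0b->0x08 len=2 : 84 2d
[4] 0x11->0x00 len=8 : d9 01 84 2d 47 2a 8b ac
query mem[0x09]=0x2d, mem[0x00]=0xd9, mem[0x1a]=0xeb, mem[0x0d]=0x47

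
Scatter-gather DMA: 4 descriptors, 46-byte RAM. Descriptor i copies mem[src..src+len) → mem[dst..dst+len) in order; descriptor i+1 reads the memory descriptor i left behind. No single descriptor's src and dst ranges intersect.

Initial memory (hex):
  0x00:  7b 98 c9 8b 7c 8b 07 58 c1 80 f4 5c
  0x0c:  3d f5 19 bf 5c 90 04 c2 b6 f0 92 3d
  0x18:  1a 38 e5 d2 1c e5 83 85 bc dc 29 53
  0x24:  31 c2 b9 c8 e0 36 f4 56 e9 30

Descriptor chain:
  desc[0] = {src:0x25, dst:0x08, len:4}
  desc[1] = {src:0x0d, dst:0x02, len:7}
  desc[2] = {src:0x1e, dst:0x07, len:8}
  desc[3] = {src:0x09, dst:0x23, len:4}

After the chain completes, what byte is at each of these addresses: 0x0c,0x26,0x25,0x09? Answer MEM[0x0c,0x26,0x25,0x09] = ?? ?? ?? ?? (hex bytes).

MEM[0x0c,0x26,0x25,0x09] = 53 53 29 bc

#0 dst[0x08+4] := {0xc2,0xb9,0xc8,0xe0}
#1 dst[0x02+7] := {0xf5,0x19,0xbf,0x5c,0x90,0x04,0xc2}
#2 dst[0x07+8] := {0x83,0x85,0xbc,0xdc,0x29,0x53,0x31,0xc2}
#3 dst[0x23+4] := {0xbc,0xdc,0x29,0x53}
query mem[0x0c]=0x53, mem[0x26]=0x53, mem[0x25]=0x29, mem[0x09]=0xbc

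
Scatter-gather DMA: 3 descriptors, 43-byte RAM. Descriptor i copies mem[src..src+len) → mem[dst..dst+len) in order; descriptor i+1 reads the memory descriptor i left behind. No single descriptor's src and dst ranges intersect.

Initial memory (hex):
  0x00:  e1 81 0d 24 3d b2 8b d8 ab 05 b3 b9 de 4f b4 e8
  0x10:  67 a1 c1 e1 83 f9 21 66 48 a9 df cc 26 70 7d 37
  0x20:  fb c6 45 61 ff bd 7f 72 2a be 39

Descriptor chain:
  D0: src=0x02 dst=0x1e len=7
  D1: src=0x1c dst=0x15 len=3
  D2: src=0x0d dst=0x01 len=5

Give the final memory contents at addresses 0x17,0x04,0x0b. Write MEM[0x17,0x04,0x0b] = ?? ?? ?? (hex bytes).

[0] 0x02->0x1e len=7 : 0d 24 3d b2 8b d8 ab
[1] 0x1c->0x15 len=3 : 26 70 0d
[2] 0x0d->0x01 len=5 : 4f b4 e8 67 a1
query mem[0x17]=0x0d, mem[0x04]=0x67, mem[0x0b]=0xb9

MEM[0x17,0x04,0x0b] = 0d 67 b9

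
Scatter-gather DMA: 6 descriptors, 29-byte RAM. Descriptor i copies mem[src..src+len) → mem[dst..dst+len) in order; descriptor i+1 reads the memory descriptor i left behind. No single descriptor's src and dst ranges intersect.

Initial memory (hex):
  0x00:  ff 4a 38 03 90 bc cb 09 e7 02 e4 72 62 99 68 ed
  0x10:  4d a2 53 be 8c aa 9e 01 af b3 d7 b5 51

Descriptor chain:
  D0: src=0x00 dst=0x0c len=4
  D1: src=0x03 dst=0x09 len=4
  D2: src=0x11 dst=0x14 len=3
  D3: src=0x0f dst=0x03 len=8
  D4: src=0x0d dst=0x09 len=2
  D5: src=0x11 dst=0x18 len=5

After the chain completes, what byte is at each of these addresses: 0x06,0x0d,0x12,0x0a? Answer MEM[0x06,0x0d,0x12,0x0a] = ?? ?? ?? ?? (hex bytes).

MEM[0x06,0x0d,0x12,0x0a] = 53 4a 53 38

#0 dst[0x0c+4] := {0xff,0x4a,0x38,0x03}
#1 dst[0x09+4] := {0x03,0x90,0xbc,0xcb}
#2 dst[0x14+3] := {0xa2,0x53,0xbe}
#3 dst[0x03+8] := {0x03,0x4d,0xa2,0x53,0xbe,0xa2,0x53,0xbe}
#4 dst[0x09+2] := {0x4a,0x38}
#5 dst[0x18+5] := {0xa2,0x53,0xbe,0xa2,0x53}
query mem[0x06]=0x53, mem[0x0d]=0x4a, mem[0x12]=0x53, mem[0x0a]=0x38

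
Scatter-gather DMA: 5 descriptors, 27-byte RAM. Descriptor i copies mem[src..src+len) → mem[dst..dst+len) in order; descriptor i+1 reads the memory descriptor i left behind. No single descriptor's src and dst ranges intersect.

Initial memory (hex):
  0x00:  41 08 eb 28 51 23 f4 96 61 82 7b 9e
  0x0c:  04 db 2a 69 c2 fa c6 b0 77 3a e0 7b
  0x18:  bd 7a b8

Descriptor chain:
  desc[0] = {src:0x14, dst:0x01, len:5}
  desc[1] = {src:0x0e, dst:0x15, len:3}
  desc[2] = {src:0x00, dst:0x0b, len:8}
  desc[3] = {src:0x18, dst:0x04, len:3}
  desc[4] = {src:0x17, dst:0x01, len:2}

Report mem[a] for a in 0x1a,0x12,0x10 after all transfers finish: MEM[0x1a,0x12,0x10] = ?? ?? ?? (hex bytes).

#0 dst[0x01+5] := {0x77,0x3a,0xe0,0x7b,0xbd}
#1 dst[0x15+3] := {0x2a,0x69,0xc2}
#2 dst[0x0b+8] := {0x41,0x77,0x3a,0xe0,0x7b,0xbd,0xf4,0x96}
#3 dst[0x04+3] := {0xbd,0x7a,0xb8}
#4 dst[0x01+2] := {0xc2,0xbd}
query mem[0x1a]=0xb8, mem[0x12]=0x96, mem[0x10]=0xbd

MEM[0x1a,0x12,0x10] = b8 96 bd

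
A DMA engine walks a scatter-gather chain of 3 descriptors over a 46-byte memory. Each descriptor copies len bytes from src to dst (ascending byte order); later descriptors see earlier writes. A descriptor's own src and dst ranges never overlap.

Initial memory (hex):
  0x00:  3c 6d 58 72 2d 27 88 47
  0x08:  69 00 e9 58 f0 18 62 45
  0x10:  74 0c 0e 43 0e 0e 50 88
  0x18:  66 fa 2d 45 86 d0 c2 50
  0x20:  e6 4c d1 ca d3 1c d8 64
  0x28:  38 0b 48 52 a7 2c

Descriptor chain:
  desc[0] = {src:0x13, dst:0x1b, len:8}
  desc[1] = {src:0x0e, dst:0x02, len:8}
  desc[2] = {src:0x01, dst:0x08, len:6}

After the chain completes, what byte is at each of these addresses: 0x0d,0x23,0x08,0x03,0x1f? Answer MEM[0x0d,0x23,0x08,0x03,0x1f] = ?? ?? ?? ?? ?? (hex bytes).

MEM[0x0d,0x23,0x08,0x03,0x1f] = 0e ca 6d 45 88

D0: mem[0x1b..0x22] <- [43 0e 0e 50 88 66 fa 2d]
D1: mem[0x02..0x09] <- [62 45 74 0c 0e 43 0e 0e]
D2: mem[0x08..0x0d] <- [6d 62 45 74 0c 0e]
query mem[0x0d]=0x0e, mem[0x23]=0xca, mem[0x08]=0x6d, mem[0x03]=0x45, mem[0x1f]=0x88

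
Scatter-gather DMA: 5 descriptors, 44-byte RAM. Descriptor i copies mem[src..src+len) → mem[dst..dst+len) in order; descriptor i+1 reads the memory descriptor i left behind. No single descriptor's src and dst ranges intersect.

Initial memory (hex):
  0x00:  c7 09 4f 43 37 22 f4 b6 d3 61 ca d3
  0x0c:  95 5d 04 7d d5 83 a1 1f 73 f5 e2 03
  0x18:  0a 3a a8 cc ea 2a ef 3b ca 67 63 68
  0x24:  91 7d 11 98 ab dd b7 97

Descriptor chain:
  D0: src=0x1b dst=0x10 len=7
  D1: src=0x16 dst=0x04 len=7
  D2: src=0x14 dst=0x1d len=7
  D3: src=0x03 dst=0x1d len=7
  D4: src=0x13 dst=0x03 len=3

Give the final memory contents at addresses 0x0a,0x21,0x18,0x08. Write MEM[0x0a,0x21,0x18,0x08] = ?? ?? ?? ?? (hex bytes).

[0] 0x1b->0x10 len=7 : cc ea 2a ef 3b ca 67
[1] 0x16->0x04 len=7 : 67 03 0a 3a a8 cc ea
[2] 0x14->0x1d len=7 : 3b ca 67 03 0a 3a a8
[3] 0x03->0x1d len=7 : 43 67 03 0a 3a a8 cc
[4] 0x13->0x03 len=3 : ef 3b ca
query mem[0x0a]=0xea, mem[0x21]=0x3a, mem[0x18]=0x0a, mem[0x08]=0xa8

MEM[0x0a,0x21,0x18,0x08] = ea 3a 0a a8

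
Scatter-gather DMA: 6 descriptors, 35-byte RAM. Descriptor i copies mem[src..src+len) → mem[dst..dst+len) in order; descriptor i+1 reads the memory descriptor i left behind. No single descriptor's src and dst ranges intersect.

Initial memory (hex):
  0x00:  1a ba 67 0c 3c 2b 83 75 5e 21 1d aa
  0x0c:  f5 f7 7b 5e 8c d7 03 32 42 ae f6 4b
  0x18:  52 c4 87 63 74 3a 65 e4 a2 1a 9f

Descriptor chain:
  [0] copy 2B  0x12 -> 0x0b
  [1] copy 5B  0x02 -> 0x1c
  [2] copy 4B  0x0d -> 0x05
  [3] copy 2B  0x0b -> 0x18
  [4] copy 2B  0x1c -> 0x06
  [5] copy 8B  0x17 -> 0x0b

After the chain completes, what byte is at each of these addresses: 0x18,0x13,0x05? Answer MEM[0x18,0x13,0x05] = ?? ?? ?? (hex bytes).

#0 dst[0x0b+2] := {0x03,0x32}
#1 dst[0x1c+5] := {0x67,0x0c,0x3c,0x2b,0x83}
#2 dst[0x05+4] := {0xf7,0x7b,0x5e,0x8c}
#3 dst[0x18+2] := {0x03,0x32}
#4 dst[0x06+2] := {0x67,0x0c}
#5 dst[0x0b+8] := {0x4b,0x03,0x32,0x87,0x63,0x67,0x0c,0x3c}
query mem[0x18]=0x03, mem[0x13]=0x32, mem[0x05]=0xf7

MEM[0x18,0x13,0x05] = 03 32 f7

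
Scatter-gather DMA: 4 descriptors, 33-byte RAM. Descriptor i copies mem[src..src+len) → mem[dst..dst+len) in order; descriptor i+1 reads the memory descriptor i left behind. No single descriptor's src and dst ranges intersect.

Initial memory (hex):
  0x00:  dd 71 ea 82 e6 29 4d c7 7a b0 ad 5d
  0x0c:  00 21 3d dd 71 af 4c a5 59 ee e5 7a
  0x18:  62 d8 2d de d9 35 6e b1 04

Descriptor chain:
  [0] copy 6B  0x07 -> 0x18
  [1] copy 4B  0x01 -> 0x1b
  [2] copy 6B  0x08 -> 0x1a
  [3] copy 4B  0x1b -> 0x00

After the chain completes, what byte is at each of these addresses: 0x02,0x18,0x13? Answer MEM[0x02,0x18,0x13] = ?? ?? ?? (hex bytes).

MEM[0x02,0x18,0x13] = 5d c7 a5

  after D0: wrote 6B at 0x18 = c77ab0ad5d00
  after D1: wrote 4B at 0x1b = 71ea82e6
  after D2: wrote 6B at 0x1a = 7ab0ad5d0021
  after D3: wrote 4B at 0x00 = b0ad5d00
query mem[0x02]=0x5d, mem[0x18]=0xc7, mem[0x13]=0xa5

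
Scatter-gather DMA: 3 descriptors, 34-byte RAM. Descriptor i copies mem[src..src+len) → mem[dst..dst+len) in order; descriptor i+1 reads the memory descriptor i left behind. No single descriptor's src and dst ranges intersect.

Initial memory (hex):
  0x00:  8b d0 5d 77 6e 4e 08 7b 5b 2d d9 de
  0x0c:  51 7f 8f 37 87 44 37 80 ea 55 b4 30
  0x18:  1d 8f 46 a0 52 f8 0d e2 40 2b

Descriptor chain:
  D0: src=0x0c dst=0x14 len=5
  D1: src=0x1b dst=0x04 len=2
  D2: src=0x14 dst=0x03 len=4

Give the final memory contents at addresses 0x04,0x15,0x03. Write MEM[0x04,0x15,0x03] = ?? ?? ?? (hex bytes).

MEM[0x04,0x15,0x03] = 7f 7f 51

  after D0: wrote 5B at 0x14 = 517f8f3787
  after D1: wrote 2B at 0x04 = a052
  after D2: wrote 4B at 0x03 = 517f8f37
query mem[0x04]=0x7f, mem[0x15]=0x7f, mem[0x03]=0x51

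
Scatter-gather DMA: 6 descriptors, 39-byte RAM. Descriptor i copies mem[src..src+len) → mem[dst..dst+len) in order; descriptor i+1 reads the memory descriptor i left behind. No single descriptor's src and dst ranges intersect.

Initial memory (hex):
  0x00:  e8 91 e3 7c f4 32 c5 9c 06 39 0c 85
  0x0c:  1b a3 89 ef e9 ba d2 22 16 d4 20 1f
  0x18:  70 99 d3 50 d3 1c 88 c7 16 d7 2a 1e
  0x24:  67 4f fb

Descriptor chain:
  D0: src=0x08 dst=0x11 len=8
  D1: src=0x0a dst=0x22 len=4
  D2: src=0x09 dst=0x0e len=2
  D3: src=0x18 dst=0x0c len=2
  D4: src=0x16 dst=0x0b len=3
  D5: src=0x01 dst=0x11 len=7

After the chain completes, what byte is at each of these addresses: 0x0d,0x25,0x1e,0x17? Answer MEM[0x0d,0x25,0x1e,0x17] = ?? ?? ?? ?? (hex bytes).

  after D0: wrote 8B at 0x11 = 06390c851ba389ef
  after D1: wrote 4B at 0x22 = 0c851ba3
  after D2: wrote 2B at 0x0e = 390c
  after D3: wrote 2B at 0x0c = ef99
  after D4: wrote 3B at 0x0b = a389ef
  after D5: wrote 7B at 0x11 = 91e37cf432c59c
query mem[0x0d]=0xef, mem[0x25]=0xa3, mem[0x1e]=0x88, mem[0x17]=0x9c

MEM[0x0d,0x25,0x1e,0x17] = ef a3 88 9c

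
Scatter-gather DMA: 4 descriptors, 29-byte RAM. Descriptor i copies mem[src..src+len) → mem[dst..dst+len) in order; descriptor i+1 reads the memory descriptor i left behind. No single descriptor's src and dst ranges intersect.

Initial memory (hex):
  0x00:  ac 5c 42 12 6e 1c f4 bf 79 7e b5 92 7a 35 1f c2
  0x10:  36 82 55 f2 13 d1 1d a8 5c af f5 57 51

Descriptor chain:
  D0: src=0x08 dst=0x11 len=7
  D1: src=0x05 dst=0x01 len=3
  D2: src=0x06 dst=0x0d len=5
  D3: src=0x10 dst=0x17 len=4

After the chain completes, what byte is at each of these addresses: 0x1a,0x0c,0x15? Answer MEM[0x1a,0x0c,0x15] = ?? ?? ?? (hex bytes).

MEM[0x1a,0x0c,0x15] = b5 7a 7a

  after D0: wrote 7B at 0x11 = 797eb5927a351f
  after D1: wrote 3B at 0x01 = 1cf4bf
  after D2: wrote 5B at 0x0d = f4bf797eb5
  after D3: wrote 4B at 0x17 = 7eb57eb5
query mem[0x1a]=0xb5, mem[0x0c]=0x7a, mem[0x15]=0x7a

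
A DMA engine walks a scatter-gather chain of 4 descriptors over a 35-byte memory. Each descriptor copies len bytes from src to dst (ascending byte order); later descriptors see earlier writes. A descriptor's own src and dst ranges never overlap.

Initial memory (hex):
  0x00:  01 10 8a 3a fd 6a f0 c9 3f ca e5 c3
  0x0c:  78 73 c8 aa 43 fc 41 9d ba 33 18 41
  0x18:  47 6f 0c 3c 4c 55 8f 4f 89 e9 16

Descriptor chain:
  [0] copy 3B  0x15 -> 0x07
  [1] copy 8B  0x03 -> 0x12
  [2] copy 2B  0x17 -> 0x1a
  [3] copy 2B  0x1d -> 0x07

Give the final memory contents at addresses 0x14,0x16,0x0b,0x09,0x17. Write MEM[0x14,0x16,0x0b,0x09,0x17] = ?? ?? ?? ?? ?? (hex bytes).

  after D0: wrote 3B at 0x07 = 331841
  after D1: wrote 8B at 0x12 = 3afd6af0331841e5
  after D2: wrote 2B at 0x1a = 1841
  after D3: wrote 2B at 0x07 = 558f
query mem[0x14]=0x6a, mem[0x16]=0x33, mem[0x0b]=0xc3, mem[0x09]=0x41, mem[0x17]=0x18

MEM[0x14,0x16,0x0b,0x09,0x17] = 6a 33 c3 41 18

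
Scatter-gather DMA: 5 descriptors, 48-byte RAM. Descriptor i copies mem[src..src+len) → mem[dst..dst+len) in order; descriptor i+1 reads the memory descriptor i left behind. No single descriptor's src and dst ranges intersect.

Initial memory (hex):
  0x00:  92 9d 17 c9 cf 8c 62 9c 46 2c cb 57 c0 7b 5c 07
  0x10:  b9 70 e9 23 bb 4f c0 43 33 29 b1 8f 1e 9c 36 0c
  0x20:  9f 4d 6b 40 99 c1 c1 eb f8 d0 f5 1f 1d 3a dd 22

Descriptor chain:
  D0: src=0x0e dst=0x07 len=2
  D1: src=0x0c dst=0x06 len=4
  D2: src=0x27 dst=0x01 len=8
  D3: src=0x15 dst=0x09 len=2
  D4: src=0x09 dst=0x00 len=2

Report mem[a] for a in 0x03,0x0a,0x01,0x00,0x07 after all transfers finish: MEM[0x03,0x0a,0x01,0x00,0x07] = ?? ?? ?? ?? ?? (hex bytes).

MEM[0x03,0x0a,0x01,0x00,0x07] = d0 c0 c0 4f 3a

  after D0: wrote 2B at 0x07 = 5c07
  after D1: wrote 4B at 0x06 = c07b5c07
  after D2: wrote 8B at 0x01 = ebf8d0f51f1d3add
  after D3: wrote 2B at 0x09 = 4fc0
  after D4: wrote 2B at 0x00 = 4fc0
query mem[0x03]=0xd0, mem[0x0a]=0xc0, mem[0x01]=0xc0, mem[0x00]=0x4f, mem[0x07]=0x3a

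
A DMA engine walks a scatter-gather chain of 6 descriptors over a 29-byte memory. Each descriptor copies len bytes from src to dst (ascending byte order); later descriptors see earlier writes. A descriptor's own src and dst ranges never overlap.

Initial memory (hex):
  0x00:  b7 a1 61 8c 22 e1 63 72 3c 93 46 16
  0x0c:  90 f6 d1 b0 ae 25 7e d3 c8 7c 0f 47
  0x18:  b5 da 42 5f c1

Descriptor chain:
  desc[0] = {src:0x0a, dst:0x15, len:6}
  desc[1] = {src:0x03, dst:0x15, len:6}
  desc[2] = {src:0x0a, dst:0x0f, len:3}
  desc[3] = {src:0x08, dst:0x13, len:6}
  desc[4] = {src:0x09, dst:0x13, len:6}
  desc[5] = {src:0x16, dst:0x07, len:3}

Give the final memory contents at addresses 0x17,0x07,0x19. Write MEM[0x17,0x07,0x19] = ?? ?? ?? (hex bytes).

#0 dst[0x15+6] := {0x46,0x16,0x90,0xf6,0xd1,0xb0}
#1 dst[0x15+6] := {0x8c,0x22,0xe1,0x63,0x72,0x3c}
#2 dst[0x0f+3] := {0x46,0x16,0x90}
#3 dst[0x13+6] := {0x3c,0x93,0x46,0x16,0x90,0xf6}
#4 dst[0x13+6] := {0x93,0x46,0x16,0x90,0xf6,0xd1}
#5 dst[0x07+3] := {0x90,0xf6,0xd1}
query mem[0x17]=0xf6, mem[0x07]=0x90, mem[0x19]=0x72

MEM[0x17,0x07,0x19] = f6 90 72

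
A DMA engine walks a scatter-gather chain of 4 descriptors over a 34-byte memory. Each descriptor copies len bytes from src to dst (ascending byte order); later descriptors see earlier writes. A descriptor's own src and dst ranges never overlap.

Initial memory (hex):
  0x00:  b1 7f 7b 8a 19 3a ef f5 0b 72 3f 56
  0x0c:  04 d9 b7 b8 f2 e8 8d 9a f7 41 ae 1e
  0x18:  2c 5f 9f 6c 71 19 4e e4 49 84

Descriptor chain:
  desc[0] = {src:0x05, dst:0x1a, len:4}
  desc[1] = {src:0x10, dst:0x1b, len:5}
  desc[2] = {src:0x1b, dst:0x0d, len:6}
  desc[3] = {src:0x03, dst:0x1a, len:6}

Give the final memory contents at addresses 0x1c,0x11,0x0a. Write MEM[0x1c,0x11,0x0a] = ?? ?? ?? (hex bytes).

MEM[0x1c,0x11,0x0a] = 3a f7 3f

D0: mem[0x1a..0x1d] <- [3a ef f5 0b]
D1: mem[0x1b..0x1f] <- [f2 e8 8d 9a f7]
D2: mem[0x0d..0x12] <- [f2 e8 8d 9a f7 49]
D3: mem[0x1a..0x1f] <- [8a 19 3a ef f5 0b]
query mem[0x1c]=0x3a, mem[0x11]=0xf7, mem[0x0a]=0x3f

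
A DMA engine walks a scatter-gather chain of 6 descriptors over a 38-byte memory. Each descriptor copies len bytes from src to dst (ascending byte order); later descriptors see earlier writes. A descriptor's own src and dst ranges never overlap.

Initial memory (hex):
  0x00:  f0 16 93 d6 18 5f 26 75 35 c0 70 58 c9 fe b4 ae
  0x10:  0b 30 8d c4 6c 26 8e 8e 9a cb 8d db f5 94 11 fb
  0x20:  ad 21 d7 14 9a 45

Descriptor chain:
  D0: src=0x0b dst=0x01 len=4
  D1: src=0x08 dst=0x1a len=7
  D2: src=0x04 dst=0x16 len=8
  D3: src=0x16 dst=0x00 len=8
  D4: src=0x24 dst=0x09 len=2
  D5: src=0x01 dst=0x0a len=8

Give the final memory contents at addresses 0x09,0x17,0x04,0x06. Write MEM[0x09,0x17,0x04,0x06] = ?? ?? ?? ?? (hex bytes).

MEM[0x09,0x17,0x04,0x06] = 9a 5f 35 70

  after D0: wrote 4B at 0x01 = 58c9feb4
  after D1: wrote 7B at 0x1a = 35c07058c9feb4
  after D2: wrote 8B at 0x16 = b45f267535c07058
  after D3: wrote 8B at 0x00 = b45f267535c07058
  after D4: wrote 2B at 0x09 = 9a45
  after D5: wrote 8B at 0x0a = 5f267535c0705835
query mem[0x09]=0x9a, mem[0x17]=0x5f, mem[0x04]=0x35, mem[0x06]=0x70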